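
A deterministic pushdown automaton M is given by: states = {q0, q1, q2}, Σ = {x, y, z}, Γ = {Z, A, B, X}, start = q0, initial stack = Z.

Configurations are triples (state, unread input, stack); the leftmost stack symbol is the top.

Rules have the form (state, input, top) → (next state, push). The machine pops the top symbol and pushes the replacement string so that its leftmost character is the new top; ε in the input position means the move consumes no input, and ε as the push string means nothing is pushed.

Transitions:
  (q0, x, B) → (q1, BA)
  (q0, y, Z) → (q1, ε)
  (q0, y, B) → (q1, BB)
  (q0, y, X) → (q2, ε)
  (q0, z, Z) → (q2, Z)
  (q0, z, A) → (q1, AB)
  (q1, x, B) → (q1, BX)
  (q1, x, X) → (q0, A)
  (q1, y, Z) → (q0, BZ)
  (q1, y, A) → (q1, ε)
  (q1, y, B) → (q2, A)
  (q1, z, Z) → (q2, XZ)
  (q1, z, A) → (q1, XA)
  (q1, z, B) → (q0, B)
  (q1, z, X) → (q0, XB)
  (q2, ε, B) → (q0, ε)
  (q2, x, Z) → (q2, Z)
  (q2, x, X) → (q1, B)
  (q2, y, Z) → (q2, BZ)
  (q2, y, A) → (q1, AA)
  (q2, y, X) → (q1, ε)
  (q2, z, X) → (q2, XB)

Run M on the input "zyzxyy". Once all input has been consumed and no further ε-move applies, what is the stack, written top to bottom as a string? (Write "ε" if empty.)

ε

(q0, zyzxyy, Z)
  read z, top Z: go to q2, push Z → (q2, yzxyy, Z)
  read y, top Z: go to q2, push BZ → (q2, zxyy, BZ)
  ε-move, top B: go to q0, push ε → (q0, zxyy, Z)
  read z, top Z: go to q2, push Z → (q2, xyy, Z)
  read x, top Z: go to q2, push Z → (q2, yy, Z)
  read y, top Z: go to q2, push BZ → (q2, y, BZ)
  ε-move, top B: go to q0, push ε → (q0, y, Z)
  read y, top Z: go to q1, push ε → (q1, ε, ε)
All input consumed in state q1 with stack ε.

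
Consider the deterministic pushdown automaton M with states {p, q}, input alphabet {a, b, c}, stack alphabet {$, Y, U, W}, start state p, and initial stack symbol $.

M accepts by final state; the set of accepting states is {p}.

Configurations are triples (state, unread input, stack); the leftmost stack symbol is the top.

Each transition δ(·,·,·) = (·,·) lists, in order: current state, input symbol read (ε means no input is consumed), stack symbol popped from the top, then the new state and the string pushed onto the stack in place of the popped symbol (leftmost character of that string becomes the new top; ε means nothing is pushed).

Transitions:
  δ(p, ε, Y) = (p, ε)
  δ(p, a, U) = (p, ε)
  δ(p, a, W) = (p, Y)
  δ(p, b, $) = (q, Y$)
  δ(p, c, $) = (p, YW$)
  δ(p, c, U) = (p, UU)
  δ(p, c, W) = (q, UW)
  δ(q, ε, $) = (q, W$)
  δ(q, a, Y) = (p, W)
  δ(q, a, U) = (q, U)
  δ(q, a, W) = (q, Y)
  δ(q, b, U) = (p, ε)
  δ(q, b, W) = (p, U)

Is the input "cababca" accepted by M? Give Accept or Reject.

(p, cababca, $)
  read c, top $: go to p, push YW$ → (p, ababca, YW$)
  ε-move, top Y: go to p, push ε → (p, ababca, W$)
  read a, top W: go to p, push Y → (p, babca, Y$)
  ε-move, top Y: go to p, push ε → (p, babca, $)
  read b, top $: go to q, push Y$ → (q, abca, Y$)
  read a, top Y: go to p, push W → (p, bca, W$)
No transition applies at (p, bca, W$); input not fully consumed.

Reject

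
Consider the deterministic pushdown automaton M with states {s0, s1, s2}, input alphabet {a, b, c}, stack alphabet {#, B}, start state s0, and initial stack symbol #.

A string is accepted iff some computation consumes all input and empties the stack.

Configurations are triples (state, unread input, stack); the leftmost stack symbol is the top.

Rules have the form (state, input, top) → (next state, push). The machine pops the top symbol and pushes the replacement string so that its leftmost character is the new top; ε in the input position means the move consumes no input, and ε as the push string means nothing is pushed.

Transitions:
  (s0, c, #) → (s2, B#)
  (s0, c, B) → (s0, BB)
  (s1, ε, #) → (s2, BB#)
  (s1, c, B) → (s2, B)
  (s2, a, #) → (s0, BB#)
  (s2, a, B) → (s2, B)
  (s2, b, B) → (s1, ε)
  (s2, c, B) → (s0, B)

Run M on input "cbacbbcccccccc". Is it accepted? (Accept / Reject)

Reject

(s0, cbacbbcccccccc, #) ⊢ (s2, bacbbcccccccc, B#) ⊢ (s1, acbbcccccccc, #) ⊢ (s2, acbbcccccccc, BB#) ⊢ (s2, cbbcccccccc, BB#) ⊢ (s0, bbcccccccc, BB#)
No transition applies at (s0, bbcccccccc, BB#); input not fully consumed.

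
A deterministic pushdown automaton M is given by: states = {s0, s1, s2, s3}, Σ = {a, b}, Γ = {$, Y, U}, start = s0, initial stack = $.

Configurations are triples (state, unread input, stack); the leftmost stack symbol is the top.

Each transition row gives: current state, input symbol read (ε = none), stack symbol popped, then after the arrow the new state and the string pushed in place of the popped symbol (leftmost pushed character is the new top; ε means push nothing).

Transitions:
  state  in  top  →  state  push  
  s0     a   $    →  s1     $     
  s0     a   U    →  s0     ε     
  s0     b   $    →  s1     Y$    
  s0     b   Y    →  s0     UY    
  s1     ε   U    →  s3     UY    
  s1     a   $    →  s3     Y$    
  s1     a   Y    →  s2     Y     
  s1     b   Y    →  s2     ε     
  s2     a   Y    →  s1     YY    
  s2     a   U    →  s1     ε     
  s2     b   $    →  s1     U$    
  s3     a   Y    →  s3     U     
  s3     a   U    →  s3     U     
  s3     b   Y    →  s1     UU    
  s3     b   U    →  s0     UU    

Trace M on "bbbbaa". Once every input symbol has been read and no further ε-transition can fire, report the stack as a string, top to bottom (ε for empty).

Y$

(s0, bbbbaa, $)
  read b, top $: go to s1, push Y$ → (s1, bbbaa, Y$)
  read b, top Y: go to s2, push ε → (s2, bbaa, $)
  read b, top $: go to s1, push U$ → (s1, baa, U$)
  ε-move, top U: go to s3, push UY → (s3, baa, UY$)
  read b, top U: go to s0, push UU → (s0, aa, UUY$)
  read a, top U: go to s0, push ε → (s0, a, UY$)
  read a, top U: go to s0, push ε → (s0, ε, Y$)
All input consumed in state s0 with stack Y$.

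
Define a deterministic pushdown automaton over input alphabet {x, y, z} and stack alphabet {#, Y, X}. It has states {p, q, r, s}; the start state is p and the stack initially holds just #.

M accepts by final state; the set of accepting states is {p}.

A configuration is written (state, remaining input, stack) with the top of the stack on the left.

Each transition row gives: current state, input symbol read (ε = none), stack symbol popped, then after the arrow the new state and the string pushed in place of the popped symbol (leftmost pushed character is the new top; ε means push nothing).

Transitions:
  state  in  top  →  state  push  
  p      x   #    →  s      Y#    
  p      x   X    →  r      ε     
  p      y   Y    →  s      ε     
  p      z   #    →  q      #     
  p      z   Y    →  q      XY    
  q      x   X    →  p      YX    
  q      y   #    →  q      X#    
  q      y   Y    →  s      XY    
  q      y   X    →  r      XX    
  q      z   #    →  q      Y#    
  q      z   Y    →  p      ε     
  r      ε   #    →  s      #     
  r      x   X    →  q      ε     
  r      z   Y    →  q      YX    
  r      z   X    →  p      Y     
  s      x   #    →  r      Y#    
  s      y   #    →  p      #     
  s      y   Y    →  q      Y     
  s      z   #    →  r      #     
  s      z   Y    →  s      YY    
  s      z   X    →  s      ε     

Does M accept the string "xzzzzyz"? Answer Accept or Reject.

Accept

(p, xzzzzyz, #) ⊢ (s, zzzzyz, Y#) ⊢ (s, zzzyz, YY#) ⊢ (s, zzyz, YYY#) ⊢ (s, zyz, YYYY#) ⊢ (s, yz, YYYYY#) ⊢ (q, z, YYYYY#) ⊢ (p, ε, YYYY#)
All input consumed; state p ∈ F.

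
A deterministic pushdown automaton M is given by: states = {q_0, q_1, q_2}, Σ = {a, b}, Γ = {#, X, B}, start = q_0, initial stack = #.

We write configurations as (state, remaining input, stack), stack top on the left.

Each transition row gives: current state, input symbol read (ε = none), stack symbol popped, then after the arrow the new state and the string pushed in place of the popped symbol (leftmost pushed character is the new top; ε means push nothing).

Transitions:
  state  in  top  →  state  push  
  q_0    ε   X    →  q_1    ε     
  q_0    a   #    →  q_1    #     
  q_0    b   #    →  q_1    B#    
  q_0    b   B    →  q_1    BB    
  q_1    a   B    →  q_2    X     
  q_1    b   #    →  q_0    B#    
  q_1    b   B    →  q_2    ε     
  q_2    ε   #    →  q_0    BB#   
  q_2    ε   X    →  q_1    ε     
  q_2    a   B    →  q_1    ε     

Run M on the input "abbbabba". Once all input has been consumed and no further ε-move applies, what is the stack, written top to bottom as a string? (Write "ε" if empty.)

B#

(q_0, abbbabba, #)
  read a, top #: go to q_1, push # → (q_1, bbbabba, #)
  read b, top #: go to q_0, push B# → (q_0, bbabba, B#)
  read b, top B: go to q_1, push BB → (q_1, babba, BB#)
  read b, top B: go to q_2, push ε → (q_2, abba, B#)
  read a, top B: go to q_1, push ε → (q_1, bba, #)
  read b, top #: go to q_0, push B# → (q_0, ba, B#)
  read b, top B: go to q_1, push BB → (q_1, a, BB#)
  read a, top B: go to q_2, push X → (q_2, ε, XB#)
  ε-move, top X: go to q_1, push ε → (q_1, ε, B#)
All input consumed in state q_1 with stack B#.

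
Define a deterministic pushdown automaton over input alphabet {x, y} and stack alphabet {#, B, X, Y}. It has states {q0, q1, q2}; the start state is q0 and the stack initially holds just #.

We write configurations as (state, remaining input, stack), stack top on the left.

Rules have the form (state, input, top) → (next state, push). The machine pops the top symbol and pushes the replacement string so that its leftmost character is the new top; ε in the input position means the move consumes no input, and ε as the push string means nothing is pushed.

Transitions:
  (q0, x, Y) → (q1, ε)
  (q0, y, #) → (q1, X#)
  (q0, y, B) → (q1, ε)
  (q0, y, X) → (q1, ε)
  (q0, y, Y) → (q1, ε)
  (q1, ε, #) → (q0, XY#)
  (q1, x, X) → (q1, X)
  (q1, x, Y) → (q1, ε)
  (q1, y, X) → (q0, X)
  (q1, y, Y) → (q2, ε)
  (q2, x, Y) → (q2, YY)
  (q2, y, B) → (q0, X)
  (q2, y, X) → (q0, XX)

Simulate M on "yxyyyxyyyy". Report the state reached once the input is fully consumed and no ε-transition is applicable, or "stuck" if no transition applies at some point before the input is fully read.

stuck

(q0, yxyyyxyyyy, #) ⊢ (q1, xyyyxyyyy, X#) ⊢ (q1, yyyxyyyy, X#) ⊢ (q0, yyxyyyy, X#) ⊢ (q1, yxyyyy, #) ⊢ (q0, yxyyyy, XY#) ⊢ (q1, xyyyy, Y#) ⊢ (q1, yyyy, #) ⊢ (q0, yyyy, XY#) ⊢ (q1, yyy, Y#) ⊢ (q2, yy, #)
No transition for (q2, y, top #); M blocks with input yy remaining.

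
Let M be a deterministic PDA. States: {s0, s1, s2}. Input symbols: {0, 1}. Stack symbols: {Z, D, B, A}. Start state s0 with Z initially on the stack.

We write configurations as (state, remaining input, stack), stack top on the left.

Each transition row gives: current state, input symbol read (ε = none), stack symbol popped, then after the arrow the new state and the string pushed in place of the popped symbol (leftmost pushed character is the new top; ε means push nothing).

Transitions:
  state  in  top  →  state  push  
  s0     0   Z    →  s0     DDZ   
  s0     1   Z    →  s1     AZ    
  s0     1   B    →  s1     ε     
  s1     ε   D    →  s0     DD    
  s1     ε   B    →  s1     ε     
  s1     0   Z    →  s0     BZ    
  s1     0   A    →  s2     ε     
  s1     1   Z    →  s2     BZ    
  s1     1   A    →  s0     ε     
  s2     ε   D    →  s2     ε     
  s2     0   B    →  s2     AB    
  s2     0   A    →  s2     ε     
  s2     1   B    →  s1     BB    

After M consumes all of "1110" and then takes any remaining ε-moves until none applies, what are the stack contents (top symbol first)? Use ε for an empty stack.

(s0, 1110, Z) ⊢ (s1, 110, AZ) ⊢ (s0, 10, Z) ⊢ (s1, 0, AZ) ⊢ (s2, ε, Z)
All input consumed in state s2 with stack Z.

Z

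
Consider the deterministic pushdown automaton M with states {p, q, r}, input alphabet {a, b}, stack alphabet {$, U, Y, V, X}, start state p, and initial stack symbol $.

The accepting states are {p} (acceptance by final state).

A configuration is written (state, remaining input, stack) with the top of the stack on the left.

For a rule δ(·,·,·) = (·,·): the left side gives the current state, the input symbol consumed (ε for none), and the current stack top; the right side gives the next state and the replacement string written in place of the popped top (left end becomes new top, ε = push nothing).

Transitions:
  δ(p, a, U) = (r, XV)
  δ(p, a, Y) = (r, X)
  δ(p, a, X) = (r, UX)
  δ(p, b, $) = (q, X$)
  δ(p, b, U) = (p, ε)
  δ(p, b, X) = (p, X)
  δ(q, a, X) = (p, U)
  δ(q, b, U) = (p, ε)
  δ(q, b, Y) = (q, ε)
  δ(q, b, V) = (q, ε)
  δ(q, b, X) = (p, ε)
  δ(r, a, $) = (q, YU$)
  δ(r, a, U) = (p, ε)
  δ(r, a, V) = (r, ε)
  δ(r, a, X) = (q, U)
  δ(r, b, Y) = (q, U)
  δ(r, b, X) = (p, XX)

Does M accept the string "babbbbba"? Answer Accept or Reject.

(p, babbbbba, $)
  read b, top $: go to q, push X$ → (q, abbbbba, X$)
  read a, top X: go to p, push U → (p, bbbbba, U$)
  read b, top U: go to p, push ε → (p, bbbba, $)
  read b, top $: go to q, push X$ → (q, bbba, X$)
  read b, top X: go to p, push ε → (p, bba, $)
  read b, top $: go to q, push X$ → (q, ba, X$)
  read b, top X: go to p, push ε → (p, a, $)
No transition applies at (p, a, $); input not fully consumed.

Reject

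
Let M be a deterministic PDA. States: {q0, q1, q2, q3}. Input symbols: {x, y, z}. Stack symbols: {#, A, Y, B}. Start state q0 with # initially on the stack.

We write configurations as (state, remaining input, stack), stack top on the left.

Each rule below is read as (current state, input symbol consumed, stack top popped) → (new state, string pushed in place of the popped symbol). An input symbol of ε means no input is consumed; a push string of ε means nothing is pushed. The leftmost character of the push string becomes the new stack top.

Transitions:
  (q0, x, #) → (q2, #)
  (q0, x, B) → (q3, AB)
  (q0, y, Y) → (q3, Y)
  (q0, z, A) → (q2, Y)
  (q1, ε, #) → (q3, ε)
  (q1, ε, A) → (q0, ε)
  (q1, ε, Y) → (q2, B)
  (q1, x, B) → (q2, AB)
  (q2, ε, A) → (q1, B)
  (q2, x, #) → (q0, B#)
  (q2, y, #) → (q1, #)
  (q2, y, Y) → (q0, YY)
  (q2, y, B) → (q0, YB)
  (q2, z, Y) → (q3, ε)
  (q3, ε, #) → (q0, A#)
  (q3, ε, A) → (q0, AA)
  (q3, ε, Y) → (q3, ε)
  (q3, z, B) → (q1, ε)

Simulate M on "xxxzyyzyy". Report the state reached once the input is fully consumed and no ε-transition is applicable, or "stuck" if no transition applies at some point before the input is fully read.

q0

(q0, xxxzyyzyy, #)
  read x, top #: go to q2, push # → (q2, xxzyyzyy, #)
  read x, top #: go to q0, push B# → (q0, xzyyzyy, B#)
  read x, top B: go to q3, push AB → (q3, zyyzyy, AB#)
  ε-move, top A: go to q0, push AA → (q0, zyyzyy, AAB#)
  read z, top A: go to q2, push Y → (q2, yyzyy, YAB#)
  read y, top Y: go to q0, push YY → (q0, yzyy, YYAB#)
  read y, top Y: go to q3, push Y → (q3, zyy, YYAB#)
  ε-move, top Y: go to q3, push ε → (q3, zyy, YAB#)
  ε-move, top Y: go to q3, push ε → (q3, zyy, AB#)
  ε-move, top A: go to q0, push AA → (q0, zyy, AAB#)
  read z, top A: go to q2, push Y → (q2, yy, YAB#)
  read y, top Y: go to q0, push YY → (q0, y, YYAB#)
  read y, top Y: go to q3, push Y → (q3, ε, YYAB#)
  ε-move, top Y: go to q3, push ε → (q3, ε, YAB#)
  ε-move, top Y: go to q3, push ε → (q3, ε, AB#)
  ε-move, top A: go to q0, push AA → (q0, ε, AAB#)
All input consumed; M is in state q0.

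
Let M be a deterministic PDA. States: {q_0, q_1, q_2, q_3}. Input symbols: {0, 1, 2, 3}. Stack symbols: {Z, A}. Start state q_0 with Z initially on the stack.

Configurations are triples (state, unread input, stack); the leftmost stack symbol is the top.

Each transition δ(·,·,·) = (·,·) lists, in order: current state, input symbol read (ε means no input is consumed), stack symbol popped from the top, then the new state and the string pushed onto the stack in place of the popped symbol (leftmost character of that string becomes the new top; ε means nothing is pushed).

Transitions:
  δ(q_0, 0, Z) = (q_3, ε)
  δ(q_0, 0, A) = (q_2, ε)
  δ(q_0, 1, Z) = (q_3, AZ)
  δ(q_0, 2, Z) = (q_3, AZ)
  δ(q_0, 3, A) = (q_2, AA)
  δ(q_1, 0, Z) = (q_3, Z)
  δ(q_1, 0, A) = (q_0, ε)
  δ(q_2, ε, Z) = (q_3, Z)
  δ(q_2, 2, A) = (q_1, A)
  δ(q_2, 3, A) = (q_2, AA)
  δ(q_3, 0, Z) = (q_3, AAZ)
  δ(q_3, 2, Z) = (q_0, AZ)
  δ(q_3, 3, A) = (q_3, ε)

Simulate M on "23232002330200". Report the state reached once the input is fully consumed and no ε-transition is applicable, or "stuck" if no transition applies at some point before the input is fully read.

stuck

(q_0, 23232002330200, Z)
  read 2, top Z: go to q_3, push AZ → (q_3, 3232002330200, AZ)
  read 3, top A: go to q_3, push ε → (q_3, 232002330200, Z)
  read 2, top Z: go to q_0, push AZ → (q_0, 32002330200, AZ)
  read 3, top A: go to q_2, push AA → (q_2, 2002330200, AAZ)
  read 2, top A: go to q_1, push A → (q_1, 002330200, AAZ)
  read 0, top A: go to q_0, push ε → (q_0, 02330200, AZ)
  read 0, top A: go to q_2, push ε → (q_2, 2330200, Z)
  ε-move, top Z: go to q_3, push Z → (q_3, 2330200, Z)
  read 2, top Z: go to q_0, push AZ → (q_0, 330200, AZ)
  read 3, top A: go to q_2, push AA → (q_2, 30200, AAZ)
  read 3, top A: go to q_2, push AA → (q_2, 0200, AAAZ)
No transition for (q_2, 0, top A); M blocks with input 0200 remaining.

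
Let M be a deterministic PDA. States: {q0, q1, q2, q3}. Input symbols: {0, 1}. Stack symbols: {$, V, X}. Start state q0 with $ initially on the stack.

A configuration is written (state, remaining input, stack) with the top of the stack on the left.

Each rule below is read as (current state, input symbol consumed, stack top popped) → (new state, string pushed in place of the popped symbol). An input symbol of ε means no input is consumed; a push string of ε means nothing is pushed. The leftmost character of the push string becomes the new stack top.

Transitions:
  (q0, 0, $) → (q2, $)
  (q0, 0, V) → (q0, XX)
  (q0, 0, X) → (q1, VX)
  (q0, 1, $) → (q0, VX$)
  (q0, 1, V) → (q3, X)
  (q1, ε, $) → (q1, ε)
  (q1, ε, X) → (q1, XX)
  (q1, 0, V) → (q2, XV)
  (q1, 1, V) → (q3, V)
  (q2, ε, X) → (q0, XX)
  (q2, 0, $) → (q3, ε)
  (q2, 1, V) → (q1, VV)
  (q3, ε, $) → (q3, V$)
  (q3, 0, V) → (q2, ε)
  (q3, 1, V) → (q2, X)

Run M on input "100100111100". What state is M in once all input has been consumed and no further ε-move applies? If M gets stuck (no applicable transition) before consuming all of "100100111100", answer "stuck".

stuck

(q0, 100100111100, $)
  read 1, top $: go to q0, push VX$ → (q0, 00100111100, VX$)
  read 0, top V: go to q0, push XX → (q0, 0100111100, XXX$)
  read 0, top X: go to q1, push VX → (q1, 100111100, VXXX$)
  read 1, top V: go to q3, push V → (q3, 00111100, VXXX$)
  read 0, top V: go to q2, push ε → (q2, 0111100, XXX$)
  ε-move, top X: go to q0, push XX → (q0, 0111100, XXXX$)
  read 0, top X: go to q1, push VX → (q1, 111100, VXXXX$)
  read 1, top V: go to q3, push V → (q3, 11100, VXXXX$)
  read 1, top V: go to q2, push X → (q2, 1100, XXXXX$)
  ε-move, top X: go to q0, push XX → (q0, 1100, XXXXXX$)
No transition for (q0, 1, top X); M blocks with input 1100 remaining.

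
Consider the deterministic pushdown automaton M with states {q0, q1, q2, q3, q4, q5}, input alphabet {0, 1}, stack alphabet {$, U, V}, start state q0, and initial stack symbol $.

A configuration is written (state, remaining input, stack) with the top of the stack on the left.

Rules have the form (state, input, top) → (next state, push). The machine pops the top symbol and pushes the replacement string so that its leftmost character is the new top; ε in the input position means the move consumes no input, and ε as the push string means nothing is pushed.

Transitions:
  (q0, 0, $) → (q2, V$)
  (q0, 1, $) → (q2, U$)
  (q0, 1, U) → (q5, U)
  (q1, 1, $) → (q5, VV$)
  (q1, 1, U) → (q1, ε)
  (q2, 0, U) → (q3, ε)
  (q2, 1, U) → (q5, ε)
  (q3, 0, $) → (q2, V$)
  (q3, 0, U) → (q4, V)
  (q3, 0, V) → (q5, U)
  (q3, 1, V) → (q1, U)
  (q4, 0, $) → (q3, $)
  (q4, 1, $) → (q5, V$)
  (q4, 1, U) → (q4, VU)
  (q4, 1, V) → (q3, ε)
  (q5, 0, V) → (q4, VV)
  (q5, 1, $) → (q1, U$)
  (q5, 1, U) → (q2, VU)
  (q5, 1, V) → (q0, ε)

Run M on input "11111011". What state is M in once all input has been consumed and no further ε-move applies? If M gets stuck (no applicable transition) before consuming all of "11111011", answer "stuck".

(q0, 11111011, $) ⊢ (q2, 1111011, U$) ⊢ (q5, 111011, $) ⊢ (q1, 11011, U$) ⊢ (q1, 1011, $) ⊢ (q5, 011, VV$) ⊢ (q4, 11, VVV$) ⊢ (q3, 1, VV$) ⊢ (q1, ε, UV$)
All input consumed; M is in state q1.

q1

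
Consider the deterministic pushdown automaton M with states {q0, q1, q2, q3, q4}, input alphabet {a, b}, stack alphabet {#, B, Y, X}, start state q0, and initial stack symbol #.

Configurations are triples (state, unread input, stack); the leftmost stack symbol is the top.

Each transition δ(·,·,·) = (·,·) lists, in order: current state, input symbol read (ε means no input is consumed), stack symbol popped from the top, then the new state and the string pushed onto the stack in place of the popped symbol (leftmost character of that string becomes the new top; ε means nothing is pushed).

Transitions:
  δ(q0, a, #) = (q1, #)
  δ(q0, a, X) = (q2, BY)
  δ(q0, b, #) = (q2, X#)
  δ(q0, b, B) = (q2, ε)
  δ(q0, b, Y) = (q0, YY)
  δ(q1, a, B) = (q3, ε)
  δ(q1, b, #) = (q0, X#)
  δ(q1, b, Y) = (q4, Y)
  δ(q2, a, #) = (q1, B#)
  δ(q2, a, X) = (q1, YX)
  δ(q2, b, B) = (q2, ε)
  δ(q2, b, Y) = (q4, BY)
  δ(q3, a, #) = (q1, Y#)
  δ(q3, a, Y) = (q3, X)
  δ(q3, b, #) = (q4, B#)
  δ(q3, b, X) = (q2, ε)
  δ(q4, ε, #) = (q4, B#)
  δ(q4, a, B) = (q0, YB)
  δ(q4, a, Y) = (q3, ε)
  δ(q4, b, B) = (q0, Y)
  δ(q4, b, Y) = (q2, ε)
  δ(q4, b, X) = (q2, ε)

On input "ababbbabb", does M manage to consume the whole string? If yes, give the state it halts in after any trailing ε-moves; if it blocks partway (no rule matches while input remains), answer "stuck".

stuck

(q0, ababbbabb, #) ⊢ (q1, babbbabb, #) ⊢ (q0, abbbabb, X#) ⊢ (q2, bbbabb, BY#) ⊢ (q2, bbabb, Y#) ⊢ (q4, babb, BY#) ⊢ (q0, abb, YY#)
No transition for (q0, a, top Y); M blocks with input abb remaining.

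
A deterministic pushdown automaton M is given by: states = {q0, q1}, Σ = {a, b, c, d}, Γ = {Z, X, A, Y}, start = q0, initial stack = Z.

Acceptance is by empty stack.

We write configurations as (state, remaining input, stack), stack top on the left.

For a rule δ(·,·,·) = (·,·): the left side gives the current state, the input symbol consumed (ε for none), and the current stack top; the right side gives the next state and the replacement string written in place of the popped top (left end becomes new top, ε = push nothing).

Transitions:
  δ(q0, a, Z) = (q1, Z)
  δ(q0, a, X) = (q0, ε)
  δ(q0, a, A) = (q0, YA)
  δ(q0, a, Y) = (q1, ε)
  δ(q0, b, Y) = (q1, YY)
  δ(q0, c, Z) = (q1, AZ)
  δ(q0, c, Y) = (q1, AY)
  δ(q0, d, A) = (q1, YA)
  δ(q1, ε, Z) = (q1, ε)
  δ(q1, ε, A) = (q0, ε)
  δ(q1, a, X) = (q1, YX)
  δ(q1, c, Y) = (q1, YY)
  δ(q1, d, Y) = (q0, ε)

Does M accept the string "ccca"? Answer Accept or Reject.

(q0, ccca, Z)
  read c, top Z: go to q1, push AZ → (q1, cca, AZ)
  ε-move, top A: go to q0, push ε → (q0, cca, Z)
  read c, top Z: go to q1, push AZ → (q1, ca, AZ)
  ε-move, top A: go to q0, push ε → (q0, ca, Z)
  read c, top Z: go to q1, push AZ → (q1, a, AZ)
  ε-move, top A: go to q0, push ε → (q0, a, Z)
  read a, top Z: go to q1, push Z → (q1, ε, Z)
  ε-move, top Z: go to q1, push ε → (q1, ε, ε)
All input consumed and the stack is empty.

Accept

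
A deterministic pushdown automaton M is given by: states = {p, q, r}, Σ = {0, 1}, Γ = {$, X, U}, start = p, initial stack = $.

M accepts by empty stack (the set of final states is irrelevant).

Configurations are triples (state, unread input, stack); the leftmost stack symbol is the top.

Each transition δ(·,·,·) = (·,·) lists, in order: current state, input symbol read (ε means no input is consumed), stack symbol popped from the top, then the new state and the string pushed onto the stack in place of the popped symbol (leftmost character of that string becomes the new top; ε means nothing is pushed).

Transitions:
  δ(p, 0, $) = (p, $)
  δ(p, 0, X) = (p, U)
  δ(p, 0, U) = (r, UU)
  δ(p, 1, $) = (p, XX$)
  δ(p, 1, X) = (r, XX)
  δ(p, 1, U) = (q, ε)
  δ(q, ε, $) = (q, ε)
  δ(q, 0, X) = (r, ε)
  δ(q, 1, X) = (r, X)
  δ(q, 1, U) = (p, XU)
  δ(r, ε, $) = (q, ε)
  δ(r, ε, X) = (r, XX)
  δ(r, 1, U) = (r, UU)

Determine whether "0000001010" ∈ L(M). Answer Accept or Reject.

Accept

(p, 0000001010, $)
  read 0, top $: go to p, push $ → (p, 000001010, $)
  read 0, top $: go to p, push $ → (p, 00001010, $)
  read 0, top $: go to p, push $ → (p, 0001010, $)
  read 0, top $: go to p, push $ → (p, 001010, $)
  read 0, top $: go to p, push $ → (p, 01010, $)
  read 0, top $: go to p, push $ → (p, 1010, $)
  read 1, top $: go to p, push XX$ → (p, 010, XX$)
  read 0, top X: go to p, push U → (p, 10, UX$)
  read 1, top U: go to q, push ε → (q, 0, X$)
  read 0, top X: go to r, push ε → (r, ε, $)
  ε-move, top $: go to q, push ε → (q, ε, ε)
All input consumed and the stack is empty.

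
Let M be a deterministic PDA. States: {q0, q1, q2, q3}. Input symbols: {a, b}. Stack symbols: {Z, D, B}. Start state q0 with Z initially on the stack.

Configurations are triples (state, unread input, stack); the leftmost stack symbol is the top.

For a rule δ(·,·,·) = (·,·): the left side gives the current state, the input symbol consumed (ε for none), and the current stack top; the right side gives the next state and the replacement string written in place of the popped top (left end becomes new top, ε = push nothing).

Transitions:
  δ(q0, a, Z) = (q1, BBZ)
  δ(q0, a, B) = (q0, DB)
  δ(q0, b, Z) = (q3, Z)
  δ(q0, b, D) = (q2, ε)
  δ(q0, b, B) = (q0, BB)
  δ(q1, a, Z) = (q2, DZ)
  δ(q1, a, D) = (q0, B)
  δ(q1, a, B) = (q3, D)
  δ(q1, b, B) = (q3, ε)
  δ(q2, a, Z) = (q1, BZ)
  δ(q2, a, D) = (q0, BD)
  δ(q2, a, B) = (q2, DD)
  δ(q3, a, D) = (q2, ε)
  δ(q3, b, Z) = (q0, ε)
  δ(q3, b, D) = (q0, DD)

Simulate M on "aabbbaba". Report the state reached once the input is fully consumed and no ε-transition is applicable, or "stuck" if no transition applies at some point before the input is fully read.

(q0, aabbbaba, Z) ⊢ (q1, abbbaba, BBZ) ⊢ (q3, bbbaba, DBZ) ⊢ (q0, bbaba, DDBZ) ⊢ (q2, baba, DBZ)
No transition for (q2, b, top D); M blocks with input baba remaining.

stuck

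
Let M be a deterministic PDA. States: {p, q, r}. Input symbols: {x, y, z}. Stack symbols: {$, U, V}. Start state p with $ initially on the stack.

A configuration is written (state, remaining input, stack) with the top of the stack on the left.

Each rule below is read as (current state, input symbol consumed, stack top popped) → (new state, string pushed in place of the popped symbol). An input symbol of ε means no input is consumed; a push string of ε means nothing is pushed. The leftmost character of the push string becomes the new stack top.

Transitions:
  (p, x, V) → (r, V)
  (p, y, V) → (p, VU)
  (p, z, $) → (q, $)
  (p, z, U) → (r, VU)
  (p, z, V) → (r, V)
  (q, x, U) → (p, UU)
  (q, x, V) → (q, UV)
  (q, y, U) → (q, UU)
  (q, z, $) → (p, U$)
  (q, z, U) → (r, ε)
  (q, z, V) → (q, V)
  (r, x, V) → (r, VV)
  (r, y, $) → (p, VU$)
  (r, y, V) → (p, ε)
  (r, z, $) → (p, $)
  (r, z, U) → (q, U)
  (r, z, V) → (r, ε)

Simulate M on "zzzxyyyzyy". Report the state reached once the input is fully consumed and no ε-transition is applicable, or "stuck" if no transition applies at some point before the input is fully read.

(p, zzzxyyyzyy, $)
  read z, top $: go to q, push $ → (q, zzxyyyzyy, $)
  read z, top $: go to p, push U$ → (p, zxyyyzyy, U$)
  read z, top U: go to r, push VU → (r, xyyyzyy, VU$)
  read x, top V: go to r, push VV → (r, yyyzyy, VVU$)
  read y, top V: go to p, push ε → (p, yyzyy, VU$)
  read y, top V: go to p, push VU → (p, yzyy, VUU$)
  read y, top V: go to p, push VU → (p, zyy, VUUU$)
  read z, top V: go to r, push V → (r, yy, VUUU$)
  read y, top V: go to p, push ε → (p, y, UUU$)
No transition for (p, y, top U); M blocks with input y remaining.

stuck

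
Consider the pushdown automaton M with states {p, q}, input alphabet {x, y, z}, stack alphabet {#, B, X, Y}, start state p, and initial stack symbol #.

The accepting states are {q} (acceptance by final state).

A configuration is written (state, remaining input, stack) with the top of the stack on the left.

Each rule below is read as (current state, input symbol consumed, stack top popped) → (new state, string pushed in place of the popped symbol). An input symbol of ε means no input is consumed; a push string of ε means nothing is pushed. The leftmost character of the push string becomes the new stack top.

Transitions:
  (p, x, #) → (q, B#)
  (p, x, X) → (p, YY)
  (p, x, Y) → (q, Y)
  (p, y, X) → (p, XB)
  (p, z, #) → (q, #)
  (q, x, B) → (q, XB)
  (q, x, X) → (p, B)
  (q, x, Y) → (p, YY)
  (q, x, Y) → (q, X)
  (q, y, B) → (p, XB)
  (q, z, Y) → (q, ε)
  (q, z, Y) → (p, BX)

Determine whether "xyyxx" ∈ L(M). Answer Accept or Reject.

One accepting computation: (p, xyyxx, #) ⊢ (q, yyxx, B#) ⊢ (p, yxx, XB#) ⊢ (p, xx, XBB#) ⊢ (p, x, YYBB#) ⊢ (q, ε, YYBB#)
All input consumed and state q ∈ F.

Accept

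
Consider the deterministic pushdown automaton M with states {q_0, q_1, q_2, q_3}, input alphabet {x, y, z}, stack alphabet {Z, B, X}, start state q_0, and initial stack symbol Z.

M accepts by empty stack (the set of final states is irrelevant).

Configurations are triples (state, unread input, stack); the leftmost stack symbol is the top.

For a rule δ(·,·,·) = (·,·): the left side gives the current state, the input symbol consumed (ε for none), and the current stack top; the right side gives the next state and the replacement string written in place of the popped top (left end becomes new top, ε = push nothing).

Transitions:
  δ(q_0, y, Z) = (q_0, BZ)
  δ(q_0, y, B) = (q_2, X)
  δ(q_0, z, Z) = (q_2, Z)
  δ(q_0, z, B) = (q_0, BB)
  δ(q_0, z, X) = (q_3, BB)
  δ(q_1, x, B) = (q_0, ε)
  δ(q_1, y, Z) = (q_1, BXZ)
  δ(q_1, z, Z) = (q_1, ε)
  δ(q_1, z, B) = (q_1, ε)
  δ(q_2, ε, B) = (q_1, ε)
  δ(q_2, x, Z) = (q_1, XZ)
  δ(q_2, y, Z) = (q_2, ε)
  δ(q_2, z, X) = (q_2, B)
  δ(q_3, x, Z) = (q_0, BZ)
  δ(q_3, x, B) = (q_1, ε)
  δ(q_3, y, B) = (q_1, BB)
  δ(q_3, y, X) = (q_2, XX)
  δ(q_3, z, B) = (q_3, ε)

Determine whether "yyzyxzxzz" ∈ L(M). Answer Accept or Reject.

Accept

(q_0, yyzyxzxzz, Z)
  read y, top Z: go to q_0, push BZ → (q_0, yzyxzxzz, BZ)
  read y, top B: go to q_2, push X → (q_2, zyxzxzz, XZ)
  read z, top X: go to q_2, push B → (q_2, yxzxzz, BZ)
  ε-move, top B: go to q_1, push ε → (q_1, yxzxzz, Z)
  read y, top Z: go to q_1, push BXZ → (q_1, xzxzz, BXZ)
  read x, top B: go to q_0, push ε → (q_0, zxzz, XZ)
  read z, top X: go to q_3, push BB → (q_3, xzz, BBZ)
  read x, top B: go to q_1, push ε → (q_1, zz, BZ)
  read z, top B: go to q_1, push ε → (q_1, z, Z)
  read z, top Z: go to q_1, push ε → (q_1, ε, ε)
All input consumed and the stack is empty.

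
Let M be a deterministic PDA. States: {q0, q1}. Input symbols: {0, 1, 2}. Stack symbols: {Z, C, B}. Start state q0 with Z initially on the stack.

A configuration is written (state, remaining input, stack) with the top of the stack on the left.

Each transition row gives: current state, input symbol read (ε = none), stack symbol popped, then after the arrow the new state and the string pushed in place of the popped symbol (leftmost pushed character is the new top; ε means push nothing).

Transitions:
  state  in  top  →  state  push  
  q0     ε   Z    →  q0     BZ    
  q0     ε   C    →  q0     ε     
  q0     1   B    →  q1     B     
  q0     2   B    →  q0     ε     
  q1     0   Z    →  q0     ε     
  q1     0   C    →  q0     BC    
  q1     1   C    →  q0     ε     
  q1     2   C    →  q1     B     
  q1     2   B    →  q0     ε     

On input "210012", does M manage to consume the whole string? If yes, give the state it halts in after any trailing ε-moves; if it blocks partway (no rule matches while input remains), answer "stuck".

(q0, 210012, Z)
  ε-move, top Z: go to q0, push BZ → (q0, 210012, BZ)
  read 2, top B: go to q0, push ε → (q0, 10012, Z)
  ε-move, top Z: go to q0, push BZ → (q0, 10012, BZ)
  read 1, top B: go to q1, push B → (q1, 0012, BZ)
No transition for (q1, 0, top B); M blocks with input 0012 remaining.

stuck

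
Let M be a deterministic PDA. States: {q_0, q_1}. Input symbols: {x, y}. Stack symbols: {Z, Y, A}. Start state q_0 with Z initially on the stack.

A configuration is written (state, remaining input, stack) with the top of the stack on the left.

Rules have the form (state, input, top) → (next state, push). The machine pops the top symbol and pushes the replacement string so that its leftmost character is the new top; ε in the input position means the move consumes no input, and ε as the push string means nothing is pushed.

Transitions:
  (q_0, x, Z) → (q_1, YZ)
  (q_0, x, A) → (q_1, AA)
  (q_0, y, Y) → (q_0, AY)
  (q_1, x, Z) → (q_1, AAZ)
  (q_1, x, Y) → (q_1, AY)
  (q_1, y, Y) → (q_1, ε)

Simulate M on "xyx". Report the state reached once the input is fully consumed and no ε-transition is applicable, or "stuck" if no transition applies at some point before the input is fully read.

(q_0, xyx, Z)
  read x, top Z: go to q_1, push YZ → (q_1, yx, YZ)
  read y, top Y: go to q_1, push ε → (q_1, x, Z)
  read x, top Z: go to q_1, push AAZ → (q_1, ε, AAZ)
All input consumed; M is in state q_1.

q_1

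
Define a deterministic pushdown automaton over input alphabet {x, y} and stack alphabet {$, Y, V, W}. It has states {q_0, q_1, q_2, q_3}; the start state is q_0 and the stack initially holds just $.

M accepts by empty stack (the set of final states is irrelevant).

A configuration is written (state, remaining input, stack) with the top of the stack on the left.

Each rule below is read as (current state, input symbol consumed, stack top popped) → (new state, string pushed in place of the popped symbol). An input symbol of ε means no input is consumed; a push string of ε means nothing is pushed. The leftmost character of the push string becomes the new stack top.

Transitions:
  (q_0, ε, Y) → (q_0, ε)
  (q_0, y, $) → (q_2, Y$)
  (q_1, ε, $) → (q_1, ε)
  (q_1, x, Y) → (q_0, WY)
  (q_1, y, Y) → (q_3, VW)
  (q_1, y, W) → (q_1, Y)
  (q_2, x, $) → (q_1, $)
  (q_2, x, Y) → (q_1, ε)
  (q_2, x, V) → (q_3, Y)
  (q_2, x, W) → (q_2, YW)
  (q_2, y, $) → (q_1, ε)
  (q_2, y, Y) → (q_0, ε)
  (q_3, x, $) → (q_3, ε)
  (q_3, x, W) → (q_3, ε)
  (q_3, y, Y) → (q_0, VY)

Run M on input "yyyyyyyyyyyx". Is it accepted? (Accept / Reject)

(q_0, yyyyyyyyyyyx, $)
  read y, top $: go to q_2, push Y$ → (q_2, yyyyyyyyyyx, Y$)
  read y, top Y: go to q_0, push ε → (q_0, yyyyyyyyyx, $)
  read y, top $: go to q_2, push Y$ → (q_2, yyyyyyyyx, Y$)
  read y, top Y: go to q_0, push ε → (q_0, yyyyyyyx, $)
  read y, top $: go to q_2, push Y$ → (q_2, yyyyyyx, Y$)
  read y, top Y: go to q_0, push ε → (q_0, yyyyyx, $)
  read y, top $: go to q_2, push Y$ → (q_2, yyyyx, Y$)
  read y, top Y: go to q_0, push ε → (q_0, yyyx, $)
  read y, top $: go to q_2, push Y$ → (q_2, yyx, Y$)
  read y, top Y: go to q_0, push ε → (q_0, yx, $)
  read y, top $: go to q_2, push Y$ → (q_2, x, Y$)
  read x, top Y: go to q_1, push ε → (q_1, ε, $)
  ε-move, top $: go to q_1, push ε → (q_1, ε, ε)
All input consumed and the stack is empty.

Accept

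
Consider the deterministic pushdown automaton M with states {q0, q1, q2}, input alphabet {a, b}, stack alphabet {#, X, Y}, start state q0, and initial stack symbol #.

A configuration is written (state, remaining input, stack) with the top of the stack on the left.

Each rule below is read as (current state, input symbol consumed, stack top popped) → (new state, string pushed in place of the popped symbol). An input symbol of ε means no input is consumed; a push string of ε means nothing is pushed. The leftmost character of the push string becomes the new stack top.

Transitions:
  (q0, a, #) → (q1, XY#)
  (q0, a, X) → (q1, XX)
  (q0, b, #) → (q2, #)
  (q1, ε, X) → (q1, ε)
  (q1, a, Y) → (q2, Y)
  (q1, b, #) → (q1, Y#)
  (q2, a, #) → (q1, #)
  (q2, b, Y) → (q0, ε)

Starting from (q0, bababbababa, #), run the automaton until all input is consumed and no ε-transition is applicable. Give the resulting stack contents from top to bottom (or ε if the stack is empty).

(q0, bababbababa, #)
  read b, top #: go to q2, push # → (q2, ababbababa, #)
  read a, top #: go to q1, push # → (q1, babbababa, #)
  read b, top #: go to q1, push Y# → (q1, abbababa, Y#)
  read a, top Y: go to q2, push Y → (q2, bbababa, Y#)
  read b, top Y: go to q0, push ε → (q0, bababa, #)
  read b, top #: go to q2, push # → (q2, ababa, #)
  read a, top #: go to q1, push # → (q1, baba, #)
  read b, top #: go to q1, push Y# → (q1, aba, Y#)
  read a, top Y: go to q2, push Y → (q2, ba, Y#)
  read b, top Y: go to q0, push ε → (q0, a, #)
  read a, top #: go to q1, push XY# → (q1, ε, XY#)
  ε-move, top X: go to q1, push ε → (q1, ε, Y#)
All input consumed in state q1 with stack Y#.

Y#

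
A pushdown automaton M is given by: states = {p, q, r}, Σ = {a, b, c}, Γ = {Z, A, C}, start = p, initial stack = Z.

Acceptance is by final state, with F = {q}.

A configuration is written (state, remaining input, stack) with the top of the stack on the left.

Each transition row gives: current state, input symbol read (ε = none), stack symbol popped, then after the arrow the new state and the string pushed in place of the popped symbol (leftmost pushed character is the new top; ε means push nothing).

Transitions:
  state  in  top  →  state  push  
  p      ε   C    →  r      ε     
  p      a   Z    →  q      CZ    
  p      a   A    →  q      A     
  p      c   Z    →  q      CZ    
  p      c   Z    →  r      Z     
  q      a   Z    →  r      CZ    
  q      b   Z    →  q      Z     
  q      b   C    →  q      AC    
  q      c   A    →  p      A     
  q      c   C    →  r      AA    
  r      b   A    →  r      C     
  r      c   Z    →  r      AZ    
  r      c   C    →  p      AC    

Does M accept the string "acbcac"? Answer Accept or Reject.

Reject

No computation consumes all input and reaches a final state.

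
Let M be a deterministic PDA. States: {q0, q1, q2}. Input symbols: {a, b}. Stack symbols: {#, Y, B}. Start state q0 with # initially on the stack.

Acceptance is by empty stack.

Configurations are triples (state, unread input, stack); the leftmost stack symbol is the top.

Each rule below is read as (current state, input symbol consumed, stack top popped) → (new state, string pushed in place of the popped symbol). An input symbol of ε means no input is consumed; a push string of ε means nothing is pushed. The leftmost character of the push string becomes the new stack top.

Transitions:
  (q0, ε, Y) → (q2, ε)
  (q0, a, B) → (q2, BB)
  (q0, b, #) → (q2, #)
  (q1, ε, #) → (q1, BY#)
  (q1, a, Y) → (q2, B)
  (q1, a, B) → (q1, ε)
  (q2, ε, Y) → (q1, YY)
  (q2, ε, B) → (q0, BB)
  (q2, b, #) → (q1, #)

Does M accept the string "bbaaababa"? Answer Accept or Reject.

Reject

(q0, bbaaababa, #)
  read b, top #: go to q2, push # → (q2, baaababa, #)
  read b, top #: go to q1, push # → (q1, aaababa, #)
  ε-move, top #: go to q1, push BY# → (q1, aaababa, BY#)
  read a, top B: go to q1, push ε → (q1, aababa, Y#)
  read a, top Y: go to q2, push B → (q2, ababa, B#)
  ε-move, top B: go to q0, push BB → (q0, ababa, BB#)
  read a, top B: go to q2, push BB → (q2, baba, BBB#)
  ε-move, top B: go to q0, push BB → (q0, baba, BBBB#)
No transition applies at (q0, baba, BBBB#); input not fully consumed.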